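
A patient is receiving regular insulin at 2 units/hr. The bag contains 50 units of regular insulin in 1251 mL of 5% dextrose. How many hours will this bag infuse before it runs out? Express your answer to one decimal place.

25.0 hours

Concentration = 50 units ÷ 1251 mL = 0.03996803 units/mL
Rate = 2 units/hr ÷ 0.03996803 units/mL = 50.04 mL/hr
Duration = 1251 mL ÷ 50.04 mL/hr = 25 hr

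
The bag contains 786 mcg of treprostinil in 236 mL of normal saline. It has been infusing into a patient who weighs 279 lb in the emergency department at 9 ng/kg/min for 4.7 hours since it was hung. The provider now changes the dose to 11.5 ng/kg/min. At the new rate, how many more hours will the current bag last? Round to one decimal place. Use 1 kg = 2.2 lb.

Initial rate:
Weight = 279 lb ÷ 2.2 lb/kg = 126.8182 kg
Dose = 9 ng/kg/min × 126.8182 kg = 1141.364 ng/min
1141.364 ng/min × 60 min/hr = 68481.82 ng/hr
Concentration = 786 mcg ÷ 236 mL = 3.330508 mcg/mL = 3330.508 ng/mL
Rate = 68481.82 ng/hr ÷ 3330.508 ng/mL = 20.56197 mL/hr
Volume infused so far = 20.56197 mL/hr × 4.7 hr = 96.64126 mL
Volume remaining = 236 − 96.64126 = 139.3587 mL
New rate:
Dose = 11.5 ng/kg/min × 126.8182 kg = 1458.409 ng/min
1458.409 ng/min × 60 min/hr = 87504.55 ng/hr
Rate = 87504.55 ng/hr ÷ 3330.508 ng/mL = 26.27363 mL/hr
Time remaining = 139.3587 mL ÷ 26.27363 mL/hr = 5.30413 hr

5.3 hours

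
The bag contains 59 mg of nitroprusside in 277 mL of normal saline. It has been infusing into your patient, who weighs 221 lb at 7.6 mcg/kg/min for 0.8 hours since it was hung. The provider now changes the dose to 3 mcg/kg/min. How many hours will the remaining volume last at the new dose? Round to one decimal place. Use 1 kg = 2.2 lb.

Initial rate:
Weight = 221 lb ÷ 2.2 lb/kg = 100.4545 kg
Dose = 7.6 mcg/kg/min × 100.4545 kg = 763.4545 mcg/min
763.4545 mcg/min × 60 min/hr = 45807.27 mcg/hr
Concentration = 59 mg ÷ 277 mL = 0.2129964 mg/mL = 212.9964 mcg/mL
Rate = 45807.27 mcg/hr ÷ 212.9964 mcg/mL = 215.0613 mL/hr
Volume infused so far = 215.0613 mL/hr × 0.8 hr = 172.049 mL
Volume remaining = 277 − 172.049 = 104.951 mL
New rate:
Dose = 3 mcg/kg/min × 100.4545 kg = 301.3636 mcg/min
301.3636 mcg/min × 60 min/hr = 18081.82 mcg/hr
Rate = 18081.82 mcg/hr ÷ 212.9964 mcg/mL = 84.8926 mL/hr
Time remaining = 104.951 mL ÷ 84.8926 mL/hr = 1.23628 hr

1.2 hours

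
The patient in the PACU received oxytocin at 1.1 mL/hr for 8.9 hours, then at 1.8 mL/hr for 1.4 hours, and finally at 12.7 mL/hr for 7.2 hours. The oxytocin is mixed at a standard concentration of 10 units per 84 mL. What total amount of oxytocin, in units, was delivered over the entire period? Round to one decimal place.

Concentration = 10 units ÷ 84 mL = 0.1190476 units/mL
Stage 1: 1.1 mL/hr × 8.9 hr = 9.79 mL → 9.79 mL × 0.1190476 units/mL = 1.165476 units
Stage 2: 1.8 mL/hr × 1.4 hr = 2.52 mL → 2.52 mL × 0.1190476 units/mL = 0.3 units
Stage 3: 12.7 mL/hr × 7.2 hr = 91.44 mL → 91.44 mL × 0.1190476 units/mL = 10.88571 units
Total = 1.165476 + 0.3 + 10.88571 = 12.35119 units

12.4 units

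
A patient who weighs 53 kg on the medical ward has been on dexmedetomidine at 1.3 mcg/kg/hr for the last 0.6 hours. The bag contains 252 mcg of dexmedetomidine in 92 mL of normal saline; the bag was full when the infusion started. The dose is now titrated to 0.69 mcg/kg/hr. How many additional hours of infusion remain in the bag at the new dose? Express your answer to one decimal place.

5.8 hours

Initial rate:
Dose = 1.3 mcg/kg/hr × 53 kg = 68.9 mcg/hr
Concentration = 252 mcg ÷ 92 mL = 2.73913 mcg/mL
Rate = 68.9 mcg/hr ÷ 2.73913 mcg/mL = 25.15397 mL/hr
Volume infused so far = 25.15397 mL/hr × 0.6 hr = 15.09238 mL
Volume remaining = 92 − 15.09238 = 76.90762 mL
New rate:
Dose = 0.69 mcg/kg/hr × 53 kg = 36.57 mcg/hr
Rate = 36.57 mcg/hr ÷ 2.73913 mcg/mL = 13.35095 mL/hr
Time remaining = 76.90762 mL ÷ 13.35095 mL/hr = 5.760459 hr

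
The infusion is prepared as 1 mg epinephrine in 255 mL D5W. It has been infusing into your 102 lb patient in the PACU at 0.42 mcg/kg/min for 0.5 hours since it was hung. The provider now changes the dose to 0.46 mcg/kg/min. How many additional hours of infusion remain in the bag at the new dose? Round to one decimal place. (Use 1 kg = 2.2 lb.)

0.3 hours

Initial rate:
Weight = 102 lb ÷ 2.2 lb/kg = 46.36364 kg
Dose = 0.42 mcg/kg/min × 46.36364 kg = 19.47273 mcg/min
19.47273 mcg/min × 60 min/hr = 1168.364 mcg/hr
Concentration = 1 mg ÷ 255 mL = 0.003921569 mg/mL = 3.921569 mcg/mL
Rate = 1168.364 mcg/hr ÷ 3.921569 mcg/mL = 297.9327 mL/hr
Volume infused so far = 297.9327 mL/hr × 0.5 hr = 148.9664 mL
Volume remaining = 255 − 148.9664 = 106.0336 mL
New rate:
Dose = 0.46 mcg/kg/min × 46.36364 kg = 21.32727 mcg/min
21.32727 mcg/min × 60 min/hr = 1279.636 mcg/hr
Rate = 1279.636 mcg/hr ÷ 3.921569 mcg/mL = 326.3073 mL/hr
Time remaining = 106.0336 mL ÷ 326.3073 mL/hr = 0.3249503 hr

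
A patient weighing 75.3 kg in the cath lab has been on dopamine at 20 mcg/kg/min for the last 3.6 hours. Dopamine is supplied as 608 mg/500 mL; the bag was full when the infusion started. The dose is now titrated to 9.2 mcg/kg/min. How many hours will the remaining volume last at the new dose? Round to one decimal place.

Initial rate:
Dose = 20 mcg/kg/min × 75.3 kg = 1506 mcg/min
1506 mcg/min × 60 min/hr = 90360 mcg/hr
Concentration = 608 mg ÷ 500 mL = 1.216 mg/mL = 1216 mcg/mL
Rate = 90360 mcg/hr ÷ 1216 mcg/mL = 74.30921 mL/hr
Volume infused so far = 74.30921 mL/hr × 3.6 hr = 267.5132 mL
Volume remaining = 500 − 267.5132 = 232.4868 mL
New rate:
Dose = 9.2 mcg/kg/min × 75.3 kg = 692.76 mcg/min
692.76 mcg/min × 60 min/hr = 41565.6 mcg/hr
Rate = 41565.6 mcg/hr ÷ 1216 mcg/mL = 34.18224 mL/hr
Time remaining = 232.4868 mL ÷ 34.18224 mL/hr = 6.801393 hr

6.8 hours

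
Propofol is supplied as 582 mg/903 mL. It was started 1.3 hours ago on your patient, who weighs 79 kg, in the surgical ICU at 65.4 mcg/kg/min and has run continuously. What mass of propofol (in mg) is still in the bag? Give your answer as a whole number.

179 mg

Dose = 65.4 mcg/kg/min × 79 kg = 5166.6 mcg/min
5166.6 mcg/min × 60 min/hr = 309996 mcg/hr
Concentration = 582 mg ÷ 903 mL = 0.6445183 mg/mL = 644.5183 mcg/mL
Rate = 309996 mcg/hr ÷ 644.5183 mcg/mL = 480.9732 mL/hr
Volume infused = 480.9732 mL/hr × 1.3 hr = 625.2651 mL
Volume remaining = 903 − 625.2651 = 277.7349 mL
Drug remaining = 277.7349 mL × 644.5183 mcg/mL = 179005.2 mcg = 179.0052 mg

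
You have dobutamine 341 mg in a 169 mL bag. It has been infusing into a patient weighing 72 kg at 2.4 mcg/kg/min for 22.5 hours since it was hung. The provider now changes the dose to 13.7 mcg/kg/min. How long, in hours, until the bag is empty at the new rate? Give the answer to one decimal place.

1.8 hours

Initial rate:
Dose = 2.4 mcg/kg/min × 72 kg = 172.8 mcg/min
172.8 mcg/min × 60 min/hr = 10368 mcg/hr
Concentration = 341 mg ÷ 169 mL = 2.017751 mg/mL = 2017.751 mcg/mL
Rate = 10368 mcg/hr ÷ 2017.751 mcg/mL = 5.138393 mL/hr
Volume infused so far = 5.138393 mL/hr × 22.5 hr = 115.6138 mL
Volume remaining = 169 − 115.6138 = 53.38616 mL
New rate:
Dose = 13.7 mcg/kg/min × 72 kg = 986.4 mcg/min
986.4 mcg/min × 60 min/hr = 59184 mcg/hr
Rate = 59184 mcg/hr ÷ 2017.751 mcg/mL = 29.33166 mL/hr
Time remaining = 53.38616 mL ÷ 29.33166 mL/hr = 1.820087 hr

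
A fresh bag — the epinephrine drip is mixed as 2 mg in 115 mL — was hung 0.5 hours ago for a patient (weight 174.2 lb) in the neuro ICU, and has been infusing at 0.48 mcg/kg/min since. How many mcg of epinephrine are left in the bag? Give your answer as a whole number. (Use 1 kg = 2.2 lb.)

Weight = 174.2 lb ÷ 2.2 lb/kg = 79.18182 kg
Dose = 0.48 mcg/kg/min × 79.18182 kg = 38.00727 mcg/min
38.00727 mcg/min × 60 min/hr = 2280.436 mcg/hr
Concentration = 2 mg ÷ 115 mL = 0.0173913 mg/mL = 17.3913 mcg/mL
Rate = 2280.436 mcg/hr ÷ 17.3913 mcg/mL = 131.1251 mL/hr
Volume infused = 131.1251 mL/hr × 0.5 hr = 65.56255 mL
Volume remaining = 115 − 65.56255 = 49.43745 mL
Drug remaining = 49.43745 mL × 17.3913 mcg/mL = 859.7818 mcg

860 mcg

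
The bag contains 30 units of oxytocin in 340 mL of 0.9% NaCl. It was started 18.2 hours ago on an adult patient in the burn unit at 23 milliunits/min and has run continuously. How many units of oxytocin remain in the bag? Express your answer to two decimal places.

4.88 units

23 milliunits/min × 60 min/hr = 1380 milliunits/hr
Concentration = 30 units ÷ 340 mL = 0.08823529 units/mL = 88.23529 milliunits/mL
Rate = 1380 milliunits/hr ÷ 88.23529 milliunits/mL = 15.64 mL/hr
Volume infused = 15.64 mL/hr × 18.2 hr = 284.648 mL
Volume remaining = 340 − 284.648 = 55.352 mL
Drug remaining = 55.352 mL × 88.23529 milliunits/mL = 4884 milliunits = 4.884 units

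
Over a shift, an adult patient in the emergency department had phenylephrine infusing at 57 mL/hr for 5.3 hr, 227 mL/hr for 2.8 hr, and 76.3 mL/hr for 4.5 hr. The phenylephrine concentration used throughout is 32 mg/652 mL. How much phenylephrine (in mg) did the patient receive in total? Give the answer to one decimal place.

62.9 mg

Concentration = 32 mg ÷ 652 mL = 0.04907975 mg/mL
Stage 1: 57 mL/hr × 5.3 hr = 302.1 mL → 302.1 mL × 0.04907975 mg/mL = 14.82699 mg
Stage 2: 227 mL/hr × 2.8 hr = 635.6 mL → 635.6 mL × 0.04907975 mg/mL = 31.19509 mg
Stage 3: 76.3 mL/hr × 4.5 hr = 343.35 mL → 343.35 mL × 0.04907975 mg/mL = 16.85153 mg
Total = 14.82699 + 31.19509 + 16.85153 = 62.87362 mg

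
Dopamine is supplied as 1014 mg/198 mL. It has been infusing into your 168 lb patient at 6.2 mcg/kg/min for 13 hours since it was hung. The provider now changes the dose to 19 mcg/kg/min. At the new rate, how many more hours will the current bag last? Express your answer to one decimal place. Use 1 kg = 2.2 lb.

7.4 hours

Initial rate:
Weight = 168 lb ÷ 2.2 lb/kg = 76.36364 kg
Dose = 6.2 mcg/kg/min × 76.36364 kg = 473.4545 mcg/min
473.4545 mcg/min × 60 min/hr = 28407.27 mcg/hr
Concentration = 1014 mg ÷ 198 mL = 5.121212 mg/mL = 5121.212 mcg/mL
Rate = 28407.27 mcg/hr ÷ 5121.212 mcg/mL = 5.546982 mL/hr
Volume infused so far = 5.546982 mL/hr × 13 hr = 72.11077 mL
Volume remaining = 198 − 72.11077 = 125.8892 mL
New rate:
Dose = 19 mcg/kg/min × 76.36364 kg = 1450.909 mcg/min
1450.909 mcg/min × 60 min/hr = 87054.55 mcg/hr
Rate = 87054.55 mcg/hr ÷ 5121.212 mcg/mL = 16.99882 mL/hr
Time remaining = 125.8892 mL ÷ 16.99882 mL/hr = 7.405764 hr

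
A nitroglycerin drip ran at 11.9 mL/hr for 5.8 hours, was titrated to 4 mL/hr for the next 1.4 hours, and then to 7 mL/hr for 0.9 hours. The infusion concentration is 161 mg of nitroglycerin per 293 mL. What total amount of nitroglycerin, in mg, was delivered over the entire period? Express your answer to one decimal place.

44.5 mg

Concentration = 161 mg ÷ 293 mL = 0.5494881 mg/mL
Stage 1: 11.9 mL/hr × 5.8 hr = 69.02 mL → 69.02 mL × 0.5494881 mg/mL = 37.92567 mg
Stage 2: 4 mL/hr × 1.4 hr = 5.6 mL → 5.6 mL × 0.5494881 mg/mL = 3.077133 mg
Stage 3: 7 mL/hr × 0.9 hr = 6.3 mL → 6.3 mL × 0.5494881 mg/mL = 3.461775 mg
Total = 37.92567 + 3.077133 + 3.461775 = 44.46457 mg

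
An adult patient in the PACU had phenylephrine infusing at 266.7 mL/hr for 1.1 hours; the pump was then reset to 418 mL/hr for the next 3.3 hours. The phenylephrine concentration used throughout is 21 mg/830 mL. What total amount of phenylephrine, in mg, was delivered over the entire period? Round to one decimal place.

Concentration = 21 mg ÷ 830 mL = 0.0253012 mg/mL
Stage 1: 266.7 mL/hr × 1.1 hr = 293.37 mL → 293.37 mL × 0.0253012 mg/mL = 7.422614 mg
Stage 2: 418 mL/hr × 3.3 hr = 1379.4 mL → 1379.4 mL × 0.0253012 mg/mL = 34.90048 mg
Total = 7.422614 + 34.90048 = 42.3231 mg

42.3 mg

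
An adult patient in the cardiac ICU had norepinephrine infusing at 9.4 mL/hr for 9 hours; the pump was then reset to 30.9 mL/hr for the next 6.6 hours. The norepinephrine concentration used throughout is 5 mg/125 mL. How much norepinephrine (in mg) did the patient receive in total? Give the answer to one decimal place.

11.5 mg

Concentration = 5 mg ÷ 125 mL = 0.04 mg/mL
Stage 1: 9.4 mL/hr × 9 hr = 84.6 mL → 84.6 mL × 0.04 mg/mL = 3.384 mg
Stage 2: 30.9 mL/hr × 6.6 hr = 203.94 mL → 203.94 mL × 0.04 mg/mL = 8.1576 mg
Total = 3.384 + 8.1576 = 11.5416 mg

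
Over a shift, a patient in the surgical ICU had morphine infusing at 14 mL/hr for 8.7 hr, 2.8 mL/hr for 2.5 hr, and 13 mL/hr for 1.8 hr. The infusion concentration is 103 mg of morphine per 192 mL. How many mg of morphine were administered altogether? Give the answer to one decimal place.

Concentration = 103 mg ÷ 192 mL = 0.5364583 mg/mL
Stage 1: 14 mL/hr × 8.7 hr = 121.8 mL → 121.8 mL × 0.5364583 mg/mL = 65.34062 mg
Stage 2: 2.8 mL/hr × 2.5 hr = 7 mL → 7 mL × 0.5364583 mg/mL = 3.755208 mg
Stage 3: 13 mL/hr × 1.8 hr = 23.4 mL → 23.4 mL × 0.5364583 mg/mL = 12.55313 mg
Total = 65.34062 + 3.755208 + 12.55313 = 81.64896 mg

81.6 mg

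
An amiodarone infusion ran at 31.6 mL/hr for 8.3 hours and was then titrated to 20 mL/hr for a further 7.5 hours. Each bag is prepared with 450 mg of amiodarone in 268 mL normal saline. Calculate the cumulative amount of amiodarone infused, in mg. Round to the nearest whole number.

692 mg

Concentration = 450 mg ÷ 268 mL = 1.679104 mg/mL
Stage 1: 31.6 mL/hr × 8.3 hr = 262.28 mL → 262.28 mL × 1.679104 mg/mL = 440.3955 mg
Stage 2: 20 mL/hr × 7.5 hr = 150 mL → 150 mL × 1.679104 mg/mL = 251.8657 mg
Total = 440.3955 + 251.8657 = 692.2612 mg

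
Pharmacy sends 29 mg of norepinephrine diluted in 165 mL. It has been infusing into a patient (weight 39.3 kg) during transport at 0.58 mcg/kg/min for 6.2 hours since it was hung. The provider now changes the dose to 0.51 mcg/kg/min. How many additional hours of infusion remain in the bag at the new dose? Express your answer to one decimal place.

Initial rate:
Dose = 0.58 mcg/kg/min × 39.3 kg = 22.794 mcg/min
22.794 mcg/min × 60 min/hr = 1367.64 mcg/hr
Concentration = 29 mg ÷ 165 mL = 0.1757576 mg/mL = 175.7576 mcg/mL
Rate = 1367.64 mcg/hr ÷ 175.7576 mcg/mL = 7.7814 mL/hr
Volume infused so far = 7.7814 mL/hr × 6.2 hr = 48.24468 mL
Volume remaining = 165 − 48.24468 = 116.7553 mL
New rate:
Dose = 0.51 mcg/kg/min × 39.3 kg = 20.043 mcg/min
20.043 mcg/min × 60 min/hr = 1202.58 mcg/hr
Rate = 1202.58 mcg/hr ÷ 175.7576 mcg/mL = 6.842266 mL/hr
Time remaining = 116.7553 mL ÷ 6.842266 mL/hr = 17.06384 hr

17.1 hours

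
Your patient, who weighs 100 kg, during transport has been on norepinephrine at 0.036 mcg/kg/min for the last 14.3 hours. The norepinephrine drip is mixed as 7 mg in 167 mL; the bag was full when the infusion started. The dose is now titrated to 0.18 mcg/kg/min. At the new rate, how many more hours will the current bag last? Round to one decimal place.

3.6 hours

Initial rate:
Dose = 0.036 mcg/kg/min × 100 kg = 3.6 mcg/min
3.6 mcg/min × 60 min/hr = 216 mcg/hr
Concentration = 7 mg ÷ 167 mL = 0.04191617 mg/mL = 41.91617 mcg/mL
Rate = 216 mcg/hr ÷ 41.91617 mcg/mL = 5.153143 mL/hr
Volume infused so far = 5.153143 mL/hr × 14.3 hr = 73.68994 mL
Volume remaining = 167 − 73.68994 = 93.31006 mL
New rate:
Dose = 0.18 mcg/kg/min × 100 kg = 18 mcg/min
18 mcg/min × 60 min/hr = 1080 mcg/hr
Rate = 1080 mcg/hr ÷ 41.91617 mcg/mL = 25.76571 mL/hr
Time remaining = 93.31006 mL ÷ 25.76571 mL/hr = 3.621481 hr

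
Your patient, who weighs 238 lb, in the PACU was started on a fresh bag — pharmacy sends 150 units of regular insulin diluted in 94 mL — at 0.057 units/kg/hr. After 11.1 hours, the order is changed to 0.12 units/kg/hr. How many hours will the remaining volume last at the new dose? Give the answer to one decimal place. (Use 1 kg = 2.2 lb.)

Initial rate:
Weight = 238 lb ÷ 2.2 lb/kg = 108.1818 kg
Dose = 0.057 units/kg/hr × 108.1818 kg = 6.166364 units/hr
Concentration = 150 units ÷ 94 mL = 1.595745 units/mL
Rate = 6.166364 units/hr ÷ 1.595745 units/mL = 3.864255 mL/hr
Volume infused so far = 3.864255 mL/hr × 11.1 hr = 42.89323 mL
Volume remaining = 94 − 42.89323 = 51.10677 mL
New rate:
Dose = 0.12 units/kg/hr × 108.1818 kg = 12.98182 units/hr
Rate = 12.98182 units/hr ÷ 1.595745 units/mL = 8.135273 mL/hr
Time remaining = 51.10677 mL ÷ 8.135273 mL/hr = 6.282122 hr

6.3 hours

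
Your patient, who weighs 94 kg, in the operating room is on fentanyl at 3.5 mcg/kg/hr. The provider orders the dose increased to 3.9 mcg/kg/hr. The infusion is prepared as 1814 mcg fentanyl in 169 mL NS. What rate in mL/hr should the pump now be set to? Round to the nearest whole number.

34 mL/hr

Dose = 3.9 mcg/kg/hr × 94 kg = 366.6 mcg/hr
Concentration = 1814 mcg ÷ 169 mL = 10.73373 mcg/mL
Rate = 366.6 mcg/hr ÷ 10.73373 mcg/mL = 34.15402 mL/hr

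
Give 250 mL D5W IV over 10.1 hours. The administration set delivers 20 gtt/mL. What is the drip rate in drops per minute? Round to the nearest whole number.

250 mL ÷ (10.1 hr × 60 = 606 min) = 0.4125413 mL/min
0.4125413 mL/min × 20 gtt/mL = 8.250825 gtt/min

8 gtt/min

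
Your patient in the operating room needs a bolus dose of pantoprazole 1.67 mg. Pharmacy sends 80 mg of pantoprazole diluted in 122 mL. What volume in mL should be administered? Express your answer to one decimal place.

2.5 mL

Concentration = 80 mg ÷ 122 mL = 0.6557377 mg/mL
Volume = 1.67 mg ÷ 0.6557377 mg/mL = 2.54675 mL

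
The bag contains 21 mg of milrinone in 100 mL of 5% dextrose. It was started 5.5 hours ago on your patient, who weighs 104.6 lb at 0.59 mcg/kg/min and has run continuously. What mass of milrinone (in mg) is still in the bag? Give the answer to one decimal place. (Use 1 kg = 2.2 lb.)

11.7 mg

Weight = 104.6 lb ÷ 2.2 lb/kg = 47.54545 kg
Dose = 0.59 mcg/kg/min × 47.54545 kg = 28.05182 mcg/min
28.05182 mcg/min × 60 min/hr = 1683.109 mcg/hr
Concentration = 21 mg ÷ 100 mL = 0.21 mg/mL = 210 mcg/mL
Rate = 1683.109 mcg/hr ÷ 210 mcg/mL = 8.014805 mL/hr
Volume infused = 8.014805 mL/hr × 5.5 hr = 44.08143 mL
Volume remaining = 100 − 44.08143 = 55.91857 mL
Drug remaining = 55.91857 mL × 210 mcg/mL = 11742.9 mcg = 11.7429 mg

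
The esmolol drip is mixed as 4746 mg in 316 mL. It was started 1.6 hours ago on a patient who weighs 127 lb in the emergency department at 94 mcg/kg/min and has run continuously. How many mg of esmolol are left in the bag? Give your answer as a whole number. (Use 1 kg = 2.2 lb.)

4225 mg

Weight = 127 lb ÷ 2.2 lb/kg = 57.72727 kg
Dose = 94 mcg/kg/min × 57.72727 kg = 5426.364 mcg/min
5426.364 mcg/min × 60 min/hr = 325581.8 mcg/hr
Concentration = 4746 mg ÷ 316 mL = 15.01899 mg/mL = 15018.99 mcg/mL
Rate = 325581.8 mcg/hr ÷ 15018.99 mcg/mL = 21.67801 mL/hr
Volume infused = 21.67801 mL/hr × 1.6 hr = 34.68482 mL
Volume remaining = 316 − 34.68482 = 281.3152 mL
Drug remaining = 281.3152 mL × 15018.99 mcg/mL = 4225069 mcg = 4225.069 mg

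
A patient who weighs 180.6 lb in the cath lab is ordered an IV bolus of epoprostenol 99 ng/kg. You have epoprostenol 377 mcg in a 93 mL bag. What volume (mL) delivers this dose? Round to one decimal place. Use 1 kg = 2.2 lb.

Weight = 180.6 lb ÷ 2.2 lb/kg = 82.09091 kg
Dose = 99 ng/kg × 82.09091 kg = 8127 ng
Concentration = 377 mcg ÷ 93 mL = 4.053763 mcg/mL = 4053.763 ng/mL
Volume = 8127 ng ÷ 4053.763 ng/mL = 2.004804 mL

2.0 mL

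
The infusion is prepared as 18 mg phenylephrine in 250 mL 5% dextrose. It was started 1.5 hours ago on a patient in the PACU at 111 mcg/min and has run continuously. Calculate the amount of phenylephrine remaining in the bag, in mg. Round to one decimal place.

111 mcg/min × 60 min/hr = 6660 mcg/hr
Concentration = 18 mg ÷ 250 mL = 0.072 mg/mL = 72 mcg/mL
Rate = 6660 mcg/hr ÷ 72 mcg/mL = 92.5 mL/hr
Volume infused = 92.5 mL/hr × 1.5 hr = 138.75 mL
Volume remaining = 250 − 138.75 = 111.25 mL
Drug remaining = 111.25 mL × 72 mcg/mL = 8010 mcg = 8.01 mg

8.0 mg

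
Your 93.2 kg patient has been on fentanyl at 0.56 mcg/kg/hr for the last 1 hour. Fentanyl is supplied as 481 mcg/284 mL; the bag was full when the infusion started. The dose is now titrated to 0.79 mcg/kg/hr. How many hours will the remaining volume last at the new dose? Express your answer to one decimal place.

Initial rate:
Dose = 0.56 mcg/kg/hr × 93.2 kg = 52.192 mcg/hr
Concentration = 481 mcg ÷ 284 mL = 1.693662 mcg/mL
Rate = 52.192 mcg/hr ÷ 1.693662 mcg/mL = 30.81607 mL/hr
Volume infused so far = 30.81607 mL/hr × 1 hr = 30.81607 mL
Volume remaining = 284 − 30.81607 = 253.1839 mL
New rate:
Dose = 0.79 mcg/kg/hr × 93.2 kg = 73.628 mcg/hr
Rate = 73.628 mcg/hr ÷ 1.693662 mcg/mL = 43.47267 mL/hr
Time remaining = 253.1839 mL ÷ 43.47267 mL/hr = 5.82398 hr

5.8 hours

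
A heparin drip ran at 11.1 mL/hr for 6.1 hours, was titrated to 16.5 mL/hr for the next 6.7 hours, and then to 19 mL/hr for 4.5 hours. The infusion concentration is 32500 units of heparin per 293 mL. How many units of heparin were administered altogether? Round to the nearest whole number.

29257 units

Concentration = 32500 units ÷ 293 mL = 110.9215 units/mL
Stage 1: 11.1 mL/hr × 6.1 hr = 67.71 mL → 67.71 mL × 110.9215 units/mL = 7510.495 units
Stage 2: 16.5 mL/hr × 6.7 hr = 110.55 mL → 110.55 mL × 110.9215 units/mL = 12262.37 units
Stage 3: 19 mL/hr × 4.5 hr = 85.5 mL → 85.5 mL × 110.9215 units/mL = 9483.788 units
Total = 7510.495 + 12262.37 + 9483.788 = 29256.66 units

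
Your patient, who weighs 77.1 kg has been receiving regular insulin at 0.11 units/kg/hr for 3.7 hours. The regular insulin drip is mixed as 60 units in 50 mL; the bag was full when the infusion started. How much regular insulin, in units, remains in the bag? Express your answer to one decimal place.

Dose = 0.11 units/kg/hr × 77.1 kg = 8.481 units/hr
Concentration = 60 units ÷ 50 mL = 1.2 units/mL
Rate = 8.481 units/hr ÷ 1.2 units/mL = 7.0675 mL/hr
Volume infused = 7.0675 mL/hr × 3.7 hr = 26.14975 mL
Volume remaining = 50 − 26.14975 = 23.85025 mL
Drug remaining = 23.85025 mL × 1.2 units/mL = 28.6203 units

28.6 units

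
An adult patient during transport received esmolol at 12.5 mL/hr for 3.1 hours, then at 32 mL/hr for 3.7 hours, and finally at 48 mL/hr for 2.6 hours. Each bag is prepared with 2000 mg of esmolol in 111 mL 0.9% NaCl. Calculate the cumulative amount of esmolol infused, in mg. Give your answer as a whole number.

Concentration = 2000 mg ÷ 111 mL = 18.01802 mg/mL
Stage 1: 12.5 mL/hr × 3.1 hr = 38.75 mL → 38.75 mL × 18.01802 mg/mL = 698.1982 mg
Stage 2: 32 mL/hr × 3.7 hr = 118.4 mL → 118.4 mL × 18.01802 mg/mL = 2133.333 mg
Stage 3: 48 mL/hr × 2.6 hr = 124.8 mL → 124.8 mL × 18.01802 mg/mL = 2248.649 mg
Total = 698.1982 + 2133.333 + 2248.649 = 5080.18 mg

5080 mg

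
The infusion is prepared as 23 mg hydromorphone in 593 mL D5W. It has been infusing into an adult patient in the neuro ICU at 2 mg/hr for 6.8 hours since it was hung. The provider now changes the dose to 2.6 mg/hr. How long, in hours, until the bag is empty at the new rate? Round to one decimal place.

Initial rate:
Concentration = 23 mg ÷ 593 mL = 0.03878583 mg/mL
Rate = 2 mg/hr ÷ 0.03878583 mg/mL = 51.56522 mL/hr
Volume infused so far = 51.56522 mL/hr × 6.8 hr = 350.6435 mL
Volume remaining = 593 − 350.6435 = 242.3565 mL
New rate:
Rate = 2.6 mg/hr ÷ 0.03878583 mg/mL = 67.03478 mL/hr
Time remaining = 242.3565 mL ÷ 67.03478 mL/hr = 3.615385 hr

3.6 hours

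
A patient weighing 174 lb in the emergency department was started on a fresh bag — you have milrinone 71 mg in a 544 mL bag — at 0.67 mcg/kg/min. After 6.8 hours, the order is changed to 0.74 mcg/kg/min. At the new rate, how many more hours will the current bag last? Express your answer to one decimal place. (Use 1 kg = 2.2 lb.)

14.1 hours

Initial rate:
Weight = 174 lb ÷ 2.2 lb/kg = 79.09091 kg
Dose = 0.67 mcg/kg/min × 79.09091 kg = 52.99091 mcg/min
52.99091 mcg/min × 60 min/hr = 3179.455 mcg/hr
Concentration = 71 mg ÷ 544 mL = 0.1305147 mg/mL = 130.5147 mcg/mL
Rate = 3179.455 mcg/hr ÷ 130.5147 mcg/mL = 24.36089 mL/hr
Volume infused so far = 24.36089 mL/hr × 6.8 hr = 165.6541 mL
Volume remaining = 544 − 165.6541 = 378.3459 mL
New rate:
Dose = 0.74 mcg/kg/min × 79.09091 kg = 58.52727 mcg/min
58.52727 mcg/min × 60 min/hr = 3511.636 mcg/hr
Rate = 3511.636 mcg/hr ÷ 130.5147 mcg/mL = 26.90606 mL/hr
Time remaining = 378.3459 mL ÷ 26.90606 mL/hr = 14.06174 hr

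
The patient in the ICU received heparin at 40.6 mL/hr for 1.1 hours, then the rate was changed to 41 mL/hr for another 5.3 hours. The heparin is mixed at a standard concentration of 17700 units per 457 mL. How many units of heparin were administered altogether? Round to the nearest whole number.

Concentration = 17700 units ÷ 457 mL = 38.73085 units/mL
Stage 1: 40.6 mL/hr × 1.1 hr = 44.66 mL → 44.66 mL × 38.73085 units/mL = 1729.72 units
Stage 2: 41 mL/hr × 5.3 hr = 217.3 mL → 217.3 mL × 38.73085 units/mL = 8416.214 units
Total = 1729.72 + 8416.214 = 10145.93 units

10146 units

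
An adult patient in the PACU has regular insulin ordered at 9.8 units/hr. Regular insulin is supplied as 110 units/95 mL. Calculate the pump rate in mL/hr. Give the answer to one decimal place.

Concentration = 110 units ÷ 95 mL = 1.157895 units/mL
Rate = 9.8 units/hr ÷ 1.157895 units/mL = 8.463636 mL/hr

8.5 mL/hr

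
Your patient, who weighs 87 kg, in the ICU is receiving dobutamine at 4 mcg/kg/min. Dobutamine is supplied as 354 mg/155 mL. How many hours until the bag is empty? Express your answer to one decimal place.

17.0 hours

Dose = 4 mcg/kg/min × 87 kg = 348 mcg/min
348 mcg/min × 60 min/hr = 20880 mcg/hr
Concentration = 354 mg ÷ 155 mL = 2.283871 mg/mL = 2283.871 mcg/mL
Rate = 20880 mcg/hr ÷ 2283.871 mcg/mL = 9.142373 mL/hr
Duration = 155 mL ÷ 9.142373 mL/hr = 16.95402 hr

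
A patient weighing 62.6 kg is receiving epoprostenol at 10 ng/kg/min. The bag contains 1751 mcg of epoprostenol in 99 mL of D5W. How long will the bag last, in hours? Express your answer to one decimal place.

46.6 hours

Dose = 10 ng/kg/min × 62.6 kg = 626 ng/min
626 ng/min × 60 min/hr = 37560 ng/hr
Concentration = 1751 mcg ÷ 99 mL = 17.68687 mcg/mL = 17686.87 ng/mL
Rate = 37560 ng/hr ÷ 17686.87 ng/mL = 2.123609 mL/hr
Duration = 99 mL ÷ 2.123609 mL/hr = 46.61874 hr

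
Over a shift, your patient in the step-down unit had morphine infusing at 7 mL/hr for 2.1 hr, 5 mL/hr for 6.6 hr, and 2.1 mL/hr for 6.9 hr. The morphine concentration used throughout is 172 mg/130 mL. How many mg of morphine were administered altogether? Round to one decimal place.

Concentration = 172 mg ÷ 130 mL = 1.323077 mg/mL
Stage 1: 7 mL/hr × 2.1 hr = 14.7 mL → 14.7 mL × 1.323077 mg/mL = 19.44923 mg
Stage 2: 5 mL/hr × 6.6 hr = 33 mL → 33 mL × 1.323077 mg/mL = 43.66154 mg
Stage 3: 2.1 mL/hr × 6.9 hr = 14.49 mL → 14.49 mL × 1.323077 mg/mL = 19.17138 mg
Total = 19.44923 + 43.66154 + 19.17138 = 82.28215 mg

82.3 mg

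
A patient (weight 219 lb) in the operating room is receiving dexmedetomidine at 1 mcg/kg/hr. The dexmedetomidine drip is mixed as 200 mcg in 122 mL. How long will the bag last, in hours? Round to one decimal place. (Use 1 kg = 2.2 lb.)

2.0 hours

Weight = 219 lb ÷ 2.2 lb/kg = 99.54545 kg
Dose = 1 mcg/kg/hr × 99.54545 kg = 99.54545 mcg/hr
Concentration = 200 mcg ÷ 122 mL = 1.639344 mcg/mL
Rate = 99.54545 mcg/hr ÷ 1.639344 mcg/mL = 60.72273 mL/hr
Duration = 122 mL ÷ 60.72273 mL/hr = 2.009132 hr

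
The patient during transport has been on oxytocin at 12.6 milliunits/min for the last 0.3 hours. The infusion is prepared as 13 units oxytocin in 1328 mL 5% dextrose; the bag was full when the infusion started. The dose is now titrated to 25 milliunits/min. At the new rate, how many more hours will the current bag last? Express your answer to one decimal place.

8.5 hours

Initial rate:
12.6 milliunits/min × 60 min/hr = 756 milliunits/hr
Concentration = 13 units ÷ 1328 mL = 0.009789157 units/mL = 9.789157 milliunits/mL
Rate = 756 milliunits/hr ÷ 9.789157 milliunits/mL = 77.22831 mL/hr
Volume infused so far = 77.22831 mL/hr × 0.3 hr = 23.16849 mL
Volume remaining = 1328 − 23.16849 = 1304.832 mL
New rate:
25 milliunits/min × 60 min/hr = 1500 milliunits/hr
Rate = 1500 milliunits/hr ÷ 9.789157 milliunits/mL = 153.2308 mL/hr
Time remaining = 1304.832 mL ÷ 153.2308 mL/hr = 8.515467 hr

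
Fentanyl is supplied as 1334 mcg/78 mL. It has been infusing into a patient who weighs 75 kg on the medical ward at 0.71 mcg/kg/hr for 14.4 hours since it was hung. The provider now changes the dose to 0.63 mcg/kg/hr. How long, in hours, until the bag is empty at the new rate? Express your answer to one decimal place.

Initial rate:
Dose = 0.71 mcg/kg/hr × 75 kg = 53.25 mcg/hr
Concentration = 1334 mcg ÷ 78 mL = 17.10256 mcg/mL
Rate = 53.25 mcg/hr ÷ 17.10256 mcg/mL = 3.113568 mL/hr
Volume infused so far = 3.113568 mL/hr × 14.4 hr = 44.83538 mL
Volume remaining = 78 − 44.83538 = 33.16462 mL
New rate:
Dose = 0.63 mcg/kg/hr × 75 kg = 47.25 mcg/hr
Rate = 47.25 mcg/hr ÷ 17.10256 mcg/mL = 2.762744 mL/hr
Time remaining = 33.16462 mL ÷ 2.762744 mL/hr = 12.00423 hr

12.0 hours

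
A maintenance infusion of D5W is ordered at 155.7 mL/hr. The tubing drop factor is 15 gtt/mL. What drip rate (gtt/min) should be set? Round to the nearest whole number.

155.7 mL/hr ÷ 60 min/hr = 2.595 mL/min
2.595 mL/min × 15 gtt/mL = 38.925 gtt/min

39 gtt/min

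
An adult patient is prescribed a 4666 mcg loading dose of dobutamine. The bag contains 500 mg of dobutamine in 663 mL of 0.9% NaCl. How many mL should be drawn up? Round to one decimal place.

Concentration = 500 mg ÷ 663 mL = 0.7541478 mg/mL = 754.1478 mcg/mL
Volume = 4666 mcg ÷ 754.1478 mcg/mL = 6.187116 mL

6.2 mL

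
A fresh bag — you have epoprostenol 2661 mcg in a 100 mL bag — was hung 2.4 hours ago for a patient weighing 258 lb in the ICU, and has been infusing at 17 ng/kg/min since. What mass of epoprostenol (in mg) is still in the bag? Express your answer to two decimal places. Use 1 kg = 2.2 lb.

2.37 mg

Weight = 258 lb ÷ 2.2 lb/kg = 117.2727 kg
Dose = 17 ng/kg/min × 117.2727 kg = 1993.636 ng/min
1993.636 ng/min × 60 min/hr = 119618.2 ng/hr
Concentration = 2661 mcg ÷ 100 mL = 26.61 mcg/mL = 26610 ng/mL
Rate = 119618.2 ng/hr ÷ 26610 ng/mL = 4.495234 mL/hr
Volume infused = 4.495234 mL/hr × 2.4 hr = 10.78856 mL
Volume remaining = 100 − 10.78856 = 89.21144 mL
Drug remaining = 89.21144 mL × 26610 ng/mL = 2373916 ng = 2.373916 mg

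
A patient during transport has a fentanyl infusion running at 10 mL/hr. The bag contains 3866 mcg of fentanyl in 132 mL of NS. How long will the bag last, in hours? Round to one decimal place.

13.2 hours

Duration = 132 mL ÷ 10 mL/hr = 13.2 hr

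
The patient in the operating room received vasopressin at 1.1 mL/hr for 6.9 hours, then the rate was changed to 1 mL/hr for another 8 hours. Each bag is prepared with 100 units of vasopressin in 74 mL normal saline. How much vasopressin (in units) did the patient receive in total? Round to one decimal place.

Concentration = 100 units ÷ 74 mL = 1.351351 units/mL
Stage 1: 1.1 mL/hr × 6.9 hr = 7.59 mL → 7.59 mL × 1.351351 units/mL = 10.25676 units
Stage 2: 1 mL/hr × 8 hr = 8 mL → 8 mL × 1.351351 units/mL = 10.81081 units
Total = 10.25676 + 10.81081 = 21.06757 units

21.1 units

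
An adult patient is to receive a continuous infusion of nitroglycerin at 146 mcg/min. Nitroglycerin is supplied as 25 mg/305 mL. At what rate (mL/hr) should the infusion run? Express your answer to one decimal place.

146 mcg/min × 60 min/hr = 8760 mcg/hr
Concentration = 25 mg ÷ 305 mL = 0.08196721 mg/mL = 81.96721 mcg/mL
Rate = 8760 mcg/hr ÷ 81.96721 mcg/mL = 106.872 mL/hr

106.9 mL/hr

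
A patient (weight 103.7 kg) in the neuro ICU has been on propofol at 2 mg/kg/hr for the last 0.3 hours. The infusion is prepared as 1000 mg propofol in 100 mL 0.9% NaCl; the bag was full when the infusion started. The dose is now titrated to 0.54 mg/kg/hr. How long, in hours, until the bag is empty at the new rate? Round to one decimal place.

16.7 hours

Initial rate:
Dose = 2 mg/kg/hr × 103.7 kg = 207.4 mg/hr
Concentration = 1000 mg ÷ 100 mL = 10 mg/mL
Rate = 207.4 mg/hr ÷ 10 mg/mL = 20.74 mL/hr
Volume infused so far = 20.74 mL/hr × 0.3 hr = 6.222 mL
Volume remaining = 100 − 6.222 = 93.778 mL
New rate:
Dose = 0.54 mg/kg/hr × 103.7 kg = 55.998 mg/hr
Rate = 55.998 mg/hr ÷ 10 mg/mL = 5.5998 mL/hr
Time remaining = 93.778 mL ÷ 5.5998 mL/hr = 16.74667 hr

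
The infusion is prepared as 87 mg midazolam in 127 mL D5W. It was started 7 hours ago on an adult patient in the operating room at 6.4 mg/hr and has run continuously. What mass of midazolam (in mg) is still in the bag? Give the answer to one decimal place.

Concentration = 87 mg ÷ 127 mL = 0.6850394 mg/mL
Rate = 6.4 mg/hr ÷ 0.6850394 mg/mL = 9.342529 mL/hr
Volume infused = 9.342529 mL/hr × 7 hr = 65.3977 mL
Volume remaining = 127 − 65.3977 = 61.6023 mL
Drug remaining = 61.6023 mL × 0.6850394 mg/mL = 42.2 mg

42.2 mg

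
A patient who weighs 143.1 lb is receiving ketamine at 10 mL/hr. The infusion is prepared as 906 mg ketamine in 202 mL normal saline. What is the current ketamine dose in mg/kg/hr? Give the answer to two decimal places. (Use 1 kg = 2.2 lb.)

Weight = 143.1 lb ÷ 2.2 lb/kg = 65.04545 kg
Concentration = 906 mg ÷ 202 mL = 4.485149 mg/mL
Drug rate = 10 mL/hr × 4.485149 mg/mL = 44.85149 mg/hr
44.85149 mg/hr ÷ 65.04545 kg = 0.6895407 mg/kg/hr

0.69 mg/kg/hr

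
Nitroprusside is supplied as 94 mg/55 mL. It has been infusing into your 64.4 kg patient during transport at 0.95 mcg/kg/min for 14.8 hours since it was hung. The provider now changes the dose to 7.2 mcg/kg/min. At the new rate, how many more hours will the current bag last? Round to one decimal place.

Initial rate:
Dose = 0.95 mcg/kg/min × 64.4 kg = 61.18 mcg/min
61.18 mcg/min × 60 min/hr = 3670.8 mcg/hr
Concentration = 94 mg ÷ 55 mL = 1.709091 mg/mL = 1709.091 mcg/mL
Rate = 3670.8 mcg/hr ÷ 1709.091 mcg/mL = 2.147809 mL/hr
Volume infused so far = 2.147809 mL/hr × 14.8 hr = 31.78757 mL
Volume remaining = 55 − 31.78757 = 23.21243 mL
New rate:
Dose = 7.2 mcg/kg/min × 64.4 kg = 463.68 mcg/min
463.68 mcg/min × 60 min/hr = 27820.8 mcg/hr
Rate = 27820.8 mcg/hr ÷ 1709.091 mcg/mL = 16.27813 mL/hr
Time remaining = 23.21243 mL ÷ 16.27813 mL/hr = 1.425989 hr

1.4 hours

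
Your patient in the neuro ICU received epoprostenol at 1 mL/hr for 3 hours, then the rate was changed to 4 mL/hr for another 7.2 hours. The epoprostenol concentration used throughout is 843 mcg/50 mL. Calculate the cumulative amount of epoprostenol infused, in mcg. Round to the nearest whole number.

Concentration = 843 mcg ÷ 50 mL = 16.86 mcg/mL
Stage 1: 1 mL/hr × 3 hr = 3 mL → 3 mL × 16.86 mcg/mL = 50.58 mcg
Stage 2: 4 mL/hr × 7.2 hr = 28.8 mL → 28.8 mL × 16.86 mcg/mL = 485.568 mcg
Total = 50.58 + 485.568 = 536.148 mcg

536 mcg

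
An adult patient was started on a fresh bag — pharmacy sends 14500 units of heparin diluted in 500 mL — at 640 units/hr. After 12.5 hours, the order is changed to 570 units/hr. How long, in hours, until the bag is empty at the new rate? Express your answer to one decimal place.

11.4 hours

Initial rate:
Concentration = 14500 units ÷ 500 mL = 29 units/mL
Rate = 640 units/hr ÷ 29 units/mL = 22.06897 mL/hr
Volume infused so far = 22.06897 mL/hr × 12.5 hr = 275.8621 mL
Volume remaining = 500 − 275.8621 = 224.1379 mL
New rate:
Rate = 570 units/hr ÷ 29 units/mL = 19.65517 mL/hr
Time remaining = 224.1379 mL ÷ 19.65517 mL/hr = 11.40351 hr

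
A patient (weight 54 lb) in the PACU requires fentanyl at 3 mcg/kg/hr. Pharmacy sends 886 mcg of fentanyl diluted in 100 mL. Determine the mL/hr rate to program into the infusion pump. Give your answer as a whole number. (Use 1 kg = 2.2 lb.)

8 mL/hr

Weight = 54 lb ÷ 2.2 lb/kg = 24.54545 kg
Dose = 3 mcg/kg/hr × 24.54545 kg = 73.63636 mcg/hr
Concentration = 886 mcg ÷ 100 mL = 8.86 mcg/mL
Rate = 73.63636 mcg/hr ÷ 8.86 mcg/mL = 8.311102 mL/hr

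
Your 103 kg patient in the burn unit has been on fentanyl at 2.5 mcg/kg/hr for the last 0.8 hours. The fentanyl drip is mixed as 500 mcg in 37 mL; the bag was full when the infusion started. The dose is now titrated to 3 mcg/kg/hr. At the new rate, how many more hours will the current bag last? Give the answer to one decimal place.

Initial rate:
Dose = 2.5 mcg/kg/hr × 103 kg = 257.5 mcg/hr
Concentration = 500 mcg ÷ 37 mL = 13.51351 mcg/mL
Rate = 257.5 mcg/hr ÷ 13.51351 mcg/mL = 19.055 mL/hr
Volume infused so far = 19.055 mL/hr × 0.8 hr = 15.244 mL
Volume remaining = 37 − 15.244 = 21.756 mL
New rate:
Dose = 3 mcg/kg/hr × 103 kg = 309 mcg/hr
Rate = 309 mcg/hr ÷ 13.51351 mcg/mL = 22.866 mL/hr
Time remaining = 21.756 mL ÷ 22.866 mL/hr = 0.9514563 hr

1.0 hours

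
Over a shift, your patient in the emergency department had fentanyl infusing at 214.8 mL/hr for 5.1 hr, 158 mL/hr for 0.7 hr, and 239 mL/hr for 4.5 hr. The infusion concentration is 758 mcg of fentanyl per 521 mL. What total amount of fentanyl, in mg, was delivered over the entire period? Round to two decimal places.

3.32 mg

Concentration = 758 mcg ÷ 521 mL = 1.454894 mcg/mL
Stage 1: 214.8 mL/hr × 5.1 hr = 1095.48 mL → 1095.48 mL × 1.454894 mcg/mL = 1593.808 mcg
Stage 2: 158 mL/hr × 0.7 hr = 110.6 mL → 110.6 mL × 1.454894 mcg/mL = 160.9113 mcg
Stage 3: 239 mL/hr × 4.5 hr = 1075.5 mL → 1075.5 mL × 1.454894 mcg/mL = 1564.739 mcg
Total = 1593.808 + 160.9113 + 1564.739 = 3319.458 mcg = 3.319458 mg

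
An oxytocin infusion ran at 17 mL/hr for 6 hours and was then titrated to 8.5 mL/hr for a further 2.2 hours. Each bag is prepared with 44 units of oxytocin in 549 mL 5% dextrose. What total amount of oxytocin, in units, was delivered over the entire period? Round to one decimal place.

Concentration = 44 units ÷ 549 mL = 0.08014572 units/mL
Stage 1: 17 mL/hr × 6 hr = 102 mL → 102 mL × 0.08014572 units/mL = 8.174863 units
Stage 2: 8.5 mL/hr × 2.2 hr = 18.7 mL → 18.7 mL × 0.08014572 units/mL = 1.498725 units
Total = 8.174863 + 1.498725 = 9.673588 units

9.7 units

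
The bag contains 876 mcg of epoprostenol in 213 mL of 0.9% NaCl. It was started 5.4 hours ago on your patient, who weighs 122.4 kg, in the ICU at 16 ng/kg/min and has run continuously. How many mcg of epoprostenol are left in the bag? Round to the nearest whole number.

241 mcg

Dose = 16 ng/kg/min × 122.4 kg = 1958.4 ng/min
1958.4 ng/min × 60 min/hr = 117504 ng/hr
Concentration = 876 mcg ÷ 213 mL = 4.112676 mcg/mL = 4112.676 ng/mL
Rate = 117504 ng/hr ÷ 4112.676 ng/mL = 28.57118 mL/hr
Volume infused = 28.57118 mL/hr × 5.4 hr = 154.2844 mL
Volume remaining = 213 − 154.2844 = 58.71564 mL
Drug remaining = 58.71564 mL × 4112.676 ng/mL = 241478.4 ng = 241.4784 mcg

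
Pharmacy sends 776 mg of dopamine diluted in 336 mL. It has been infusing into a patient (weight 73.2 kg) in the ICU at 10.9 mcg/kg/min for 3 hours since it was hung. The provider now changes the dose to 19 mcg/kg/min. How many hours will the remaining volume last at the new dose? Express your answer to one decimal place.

Initial rate:
Dose = 10.9 mcg/kg/min × 73.2 kg = 797.88 mcg/min
797.88 mcg/min × 60 min/hr = 47872.8 mcg/hr
Concentration = 776 mg ÷ 336 mL = 2.309524 mg/mL = 2309.524 mcg/mL
Rate = 47872.8 mcg/hr ÷ 2309.524 mcg/mL = 20.72843 mL/hr
Volume infused so far = 20.72843 mL/hr × 3 hr = 62.18529 mL
Volume remaining = 336 − 62.18529 = 273.8147 mL
New rate:
Dose = 19 mcg/kg/min × 73.2 kg = 1390.8 mcg/min
1390.8 mcg/min × 60 min/hr = 83448 mcg/hr
Rate = 83448 mcg/hr ÷ 2309.524 mcg/mL = 36.13212 mL/hr
Time remaining = 273.8147 mL ÷ 36.13212 mL/hr = 7.578152 hr

7.6 hours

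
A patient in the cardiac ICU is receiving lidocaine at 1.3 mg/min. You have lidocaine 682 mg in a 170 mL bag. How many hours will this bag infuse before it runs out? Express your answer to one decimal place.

1.3 mg/min × 60 min/hr = 78 mg/hr
Concentration = 682 mg ÷ 170 mL = 4.011765 mg/mL
Rate = 78 mg/hr ÷ 4.011765 mg/mL = 19.44282 mL/hr
Duration = 170 mL ÷ 19.44282 mL/hr = 8.74359 hr

8.7 hours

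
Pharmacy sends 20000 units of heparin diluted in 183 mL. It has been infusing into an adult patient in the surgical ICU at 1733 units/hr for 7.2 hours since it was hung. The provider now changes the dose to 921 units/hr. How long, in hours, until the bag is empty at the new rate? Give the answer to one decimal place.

Initial rate:
Concentration = 20000 units ÷ 183 mL = 109.2896 units/mL
Rate = 1733 units/hr ÷ 109.2896 units/mL = 15.85695 mL/hr
Volume infused so far = 15.85695 mL/hr × 7.2 hr = 114.17 mL
Volume remaining = 183 − 114.17 = 68.82996 mL
New rate:
Rate = 921 units/hr ÷ 109.2896 units/mL = 8.42715 mL/hr
Time remaining = 68.82996 mL ÷ 8.42715 mL/hr = 8.167644 hr

8.2 hours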